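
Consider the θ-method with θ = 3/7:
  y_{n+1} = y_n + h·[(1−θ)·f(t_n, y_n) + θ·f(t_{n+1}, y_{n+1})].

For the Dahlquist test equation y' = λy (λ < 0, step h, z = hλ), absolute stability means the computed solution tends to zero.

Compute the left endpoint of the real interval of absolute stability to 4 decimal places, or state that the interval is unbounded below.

Set f=λy, z=hλ:
  y_{n+1} = y_n + z·[4/7·y_n + 3/7·y_{n+1}] ⇒ (1 − 3/7z)y_{n+1} = (1 + 4/7z)y_n
  so R(z) = (1 + 4/7z)/(1 − 3/7z).

Boundary: |R(x)|=1, x<0.
x=-1.05: |R|=0.2759
R=−1: 1+4/7x = −1+3/7x ⇒ -1/7x=2 ⇒ x=2/(-1/7)=-14.0000
Confirm numerically:
  x=-12.841: |R|=0.97454 <1
  x=-10.888: |R|=0.92154 <1
  x=-8.910: |R|=0.84910 <1
  x=-6.522: |R|=0.71851 <1
  x=-14.570: |R|=1.01124 >1
  x=-14.508: |R|=1.01005 >1
  x=-14.061: |R|=1.00124 >1
Interval (-14.0000, 0).

z* = -14.0000.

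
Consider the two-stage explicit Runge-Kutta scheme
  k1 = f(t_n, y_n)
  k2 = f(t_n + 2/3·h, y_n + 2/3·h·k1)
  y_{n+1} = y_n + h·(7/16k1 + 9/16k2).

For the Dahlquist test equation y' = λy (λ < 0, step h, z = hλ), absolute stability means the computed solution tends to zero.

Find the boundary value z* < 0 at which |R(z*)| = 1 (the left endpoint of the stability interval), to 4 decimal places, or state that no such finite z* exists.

z* = -2.6667.

On y'=λy, z=hλ:
  k1=λy_n ⇒ h·k1=z·y_n;  k2=λ(1+2/3z)y_n ⇒ h·k2=z(1+2/3z)y_n
  y_{n+1}/y_n = 1 + 7/16z + 9/16z(1+2/3z) = 1 + z + 3/8z²
  R(z) = 1 + z + 3/8z².

Solve |R(x)|<1 on ℝ⁻.
x=-1.09: |R|=0.3555
R=1: x+3/8x²=0 ⇒ x=−8/3=-2.6667; min R=1−1/(4·3/8)=0.3333>−1
Confirm numerically:
  x=-2.543: |R|=0.88207 <1
  x=-1.798: |R|=0.41430 <1
  x=-1.139: |R|=0.34750 <1
  x=-3.170: |R|=1.59834 >1
  x=-3.022: |R|=1.40268 >1
Interval (-2.6667, 0).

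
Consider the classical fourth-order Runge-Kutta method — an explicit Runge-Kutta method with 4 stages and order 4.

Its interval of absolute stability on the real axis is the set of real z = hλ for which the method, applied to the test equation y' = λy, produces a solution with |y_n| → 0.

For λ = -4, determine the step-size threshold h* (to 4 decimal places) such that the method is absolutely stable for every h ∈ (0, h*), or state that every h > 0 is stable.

(-2.7853,0); λ=-4 ⇒ h* = 0.6963.

Set f=λy, z=hλ:
  order 4, 4-stage ⇒ R(z)=1+z+z^2/2+z^3/6+z^4/24
  (e.g. R(-1.57)=0.27062, |R|=0.27062)

Find x<0 with |R(x)|<1.
x=-1.57: |R|=0.2706
|R(-2.99)|=1.3551 |R(-2.47)|=0.6198 |R(-2.19)|=0.4159
Bisect:
  x_lo=-3.3333 |R|=2.1932  x_hi=-0.1401 |R|=0.8693
  mid=-1.73668 |R|=0.27739 →hi
  mid=-2.53497 |R|=0.68368 →hi
  mid=-2.93411 |R|=1.24856 →lo
  mid=-2.73454 |R|=0.92614 →hi
  mid=-2.83433 |R|=1.07648 →lo
  mid=-2.78443 |R|=0.99871 →hi
  mid=-2.80938 |R|=1.03693 →lo
  mid=-2.79691 |R|=1.01765 →lo
  ...
  [-2.78541,-2.78521] ⇒ x*=-2.7853
Stable set (-2.7853, 0).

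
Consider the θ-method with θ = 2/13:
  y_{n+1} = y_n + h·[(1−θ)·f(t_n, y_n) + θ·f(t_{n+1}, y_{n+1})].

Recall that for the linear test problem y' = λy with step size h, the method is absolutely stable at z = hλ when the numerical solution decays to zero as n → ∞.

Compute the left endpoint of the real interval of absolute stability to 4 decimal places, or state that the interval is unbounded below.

z* = -2.8889.

Set f=λy, z=hλ:
  y_{n+1} = y_n + z·[11/13·y_n + 2/13·y_{n+1}] ⇒ (1 − 2/13z)y_{n+1} = (1 + 11/13z)y_n
  R(z) = (1 + 11/13z)/(1 − 2/13z).

Boundary: |R(x)|=1, x<0.
x=-0.79: |R|=0.2956
R=−1: 1+11/13x = −1+2/13x ⇒ -9/13x=2 ⇒ x=2/(-9/13)=-2.8889
Confirm numerically:
  x=-2.482: |R|=0.79615 <1
  x=-2.479: |R|=0.79458 <1
  x=-2.001: |R|=0.53000 <1
  x=-1.737: |R|=0.37071 <1
  x=-3.388: |R|=1.22714 >1
  x=-3.327: |R|=1.20062 >1
Interval (-2.8889, 0).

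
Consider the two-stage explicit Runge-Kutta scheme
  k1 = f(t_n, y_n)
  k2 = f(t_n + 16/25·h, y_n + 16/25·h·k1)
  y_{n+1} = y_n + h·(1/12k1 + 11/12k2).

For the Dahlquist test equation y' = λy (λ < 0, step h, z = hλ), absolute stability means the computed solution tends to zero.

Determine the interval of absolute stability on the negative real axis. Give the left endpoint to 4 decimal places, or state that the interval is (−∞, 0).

Test eqn y'=λy, z=hλ:
  k1=λy_n ⇒ h·k1=z·y_n;  k2=λ(1+16/25z)y_n ⇒ h·k2=z(1+16/25z)y_n
  y_{n+1}/y_n = 1 + 1/12z + 11/12z(1+16/25z) = 1 + z + 44/75z²
  Hence R(z) = 1 + z + 44/75z².

Find x<0 with |R(x)|<1.
x=-0.84: |R|=0.5740
R=1: x+44/75x²=0 ⇒ x=−75/44=-1.7045; min R=1−1/(4·44/75)=0.5739>−1
Confirm numerically:
  x=-1.533: |R|=0.84572 <1
  x=-1.367: |R|=0.72930 <1
  x=-1.271: |R|=0.67673 <1
  x=-0.699: |R|=0.58765 <1
  x=-1.975: |R|=1.31337 >1
  x=-1.889: |R|=1.20441 >1
  x=-1.728: |R|=1.02378 >1
So |R|<1 on (-1.7045, 0).

(-1.7045, 0).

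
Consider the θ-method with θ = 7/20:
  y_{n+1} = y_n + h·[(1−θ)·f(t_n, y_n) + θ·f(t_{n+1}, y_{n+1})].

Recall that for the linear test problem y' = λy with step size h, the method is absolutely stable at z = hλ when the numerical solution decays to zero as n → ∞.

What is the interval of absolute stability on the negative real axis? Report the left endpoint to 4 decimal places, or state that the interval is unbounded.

z∈(-6.6667,0).

On y'=λy, z=hλ:
  y_{n+1} = y_n + z·[13/20·y_n + 7/20·y_{n+1}] ⇒ (1 − 7/20z)y_{n+1} = (1 + 13/20z)y_n
  Hence R(z) = (1 + 13/20z)/(1 − 7/20z).

Boundary: |R(x)|=1, x<0.
x=-0.68: |R|=0.4507
R=−1: 1+13/20x = −1+7/20x ⇒ -3/10x=2 ⇒ x=2/(-3/10)=-6.6667
Confirm numerically:
  x=-4.534: |R|=0.75268 <1
  x=-3.972: |R|=0.66179 <1
  x=-3.912: |R|=0.65119 <1
  x=-3.817: |R|=0.63402 <1
  x=-7.207: |R|=1.04602 >1
  x=-7.099: |R|=1.03722 >1
  x=-6.847: |R|=1.01593 >1
Stable set (-6.6667, 0).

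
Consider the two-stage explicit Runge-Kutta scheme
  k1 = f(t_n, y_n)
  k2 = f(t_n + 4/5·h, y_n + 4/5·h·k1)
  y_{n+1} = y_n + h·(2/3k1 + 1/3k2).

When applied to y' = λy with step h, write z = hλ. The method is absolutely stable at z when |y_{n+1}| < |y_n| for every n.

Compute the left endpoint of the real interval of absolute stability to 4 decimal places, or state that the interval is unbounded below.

Set f=λy, z=hλ:
  k1=λy_n ⇒ h·k1=z·y_n;  k2=λ(1+4/5z)y_n ⇒ h·k2=z(1+4/5z)y_n
  y_{n+1}/y_n = 1 + 2/3z + 1/3z(1+4/5z) = 1 + z + 4/15z²
  so R(z) = 1 + z + 4/15z².

Solve |R(x)|<1 on ℝ⁻.
x=-1.73: |R|=0.0681
R=1: x+4/15x²=0 ⇒ x=−15/4=-3.7500; min R=1−1/(4·4/15)=0.0625>−1
Confirm numerically:
  x=-3.705: |R|=0.95554 <1
  x=-2.682: |R|=0.23617 <1
  x=-2.352: |R|=0.12317 <1
  x=-1.716: |R|=0.06924 <1
  x=-4.248: |R|=1.56413 >1
  x=-4.182: |R|=1.48177 >1
So |R|<1 on (-3.7500, 0).

left endpoint -3.7500.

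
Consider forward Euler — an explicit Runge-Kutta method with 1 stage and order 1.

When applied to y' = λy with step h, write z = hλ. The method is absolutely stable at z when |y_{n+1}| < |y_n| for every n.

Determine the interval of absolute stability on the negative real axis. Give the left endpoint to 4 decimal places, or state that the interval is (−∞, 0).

On y'=λy, z=hλ:
  order 1, 1-stage ⇒ R(z)=1+z
  (e.g. R(-0.86)=0.14000, |R|=0.14000)

Solve |R(x)|<1 on ℝ⁻.
x=-0.86: |R|=0.1400
|R(-1.62)|=0.6200 |R(-1.21)|=0.2100 |R(-1)|=0.0000
Bisect:
  x_lo=-2.5577 |R|=1.5577  x_hi=-0.2532 |R|=0.7468
  mid=-1.40547 |R|=0.40547 →hi
  mid=-1.98160 |R|=0.98160 →hi
  mid=-2.26967 |R|=1.26967 →lo
  mid=-2.12563 |R|=1.12563 →lo
  mid=-2.05362 |R|=1.05362 →lo
  mid=-2.01761 |R|=1.01761 →lo
  mid=-1.99960 |R|=0.99960 →hi
  mid=-2.00861 |R|=1.00861 →lo
  mid=-2.00411 |R|=1.00411 →lo
  ...
  [-2.00003,-1.99989] ⇒ x*=-2.0000
So |R|<1 on (-2.0000, 0).

(-2.0000, 0).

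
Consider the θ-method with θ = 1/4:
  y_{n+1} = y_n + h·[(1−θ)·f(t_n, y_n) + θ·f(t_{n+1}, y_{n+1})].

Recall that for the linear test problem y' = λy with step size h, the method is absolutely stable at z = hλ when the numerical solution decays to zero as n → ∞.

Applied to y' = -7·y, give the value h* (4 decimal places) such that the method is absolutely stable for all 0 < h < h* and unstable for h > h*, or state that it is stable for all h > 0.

(-4.0000,0); λ=-7 ⇒ h* = (4)/7 = 0.5714.

With y'=λy (z=hλ):
  y_{n+1} = y_n + z·[3/4·y_n + 1/4·y_{n+1}] ⇒ (1 − 1/4z)y_{n+1} = (1 + 3/4z)y_n
  R(z) = (1 + 3/4z)/(1 − 1/4z).

Solve |R(x)|<1 on ℝ⁻.
x=-0.76: |R|=0.3613
R=−1: 1+3/4x = −1+1/4x ⇒ -1/2x=2 ⇒ x=2/(-1/2)=-4.0000
Confirm numerically:
  x=-3.757: |R|=0.93735 <1
  x=-3.694: |R|=0.92046 <1
  x=-3.556: |R|=0.88248 <1
  x=-3.459: |R|=0.85494 <1
  x=-4.595: |R|=1.13845 >1
  x=-4.216: |R|=1.05258 >1
  x=-4.206: |R|=1.05021 >1
Interval (-4.0000, 0).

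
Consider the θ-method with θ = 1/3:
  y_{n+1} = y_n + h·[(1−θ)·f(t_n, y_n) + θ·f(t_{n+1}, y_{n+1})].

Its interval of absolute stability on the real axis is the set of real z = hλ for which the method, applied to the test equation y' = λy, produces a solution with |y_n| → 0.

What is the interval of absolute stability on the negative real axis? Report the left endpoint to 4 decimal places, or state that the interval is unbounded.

z∈(-6.0000,0).

Test eqn y'=λy, z=hλ:
  y_{n+1} = y_n + z·[2/3·y_n + 1/3·y_{n+1}] ⇒ (1 − 1/3z)y_{n+1} = (1 + 2/3z)y_n
  Hence R(z) = (1 + 2/3z)/(1 − 1/3z).

Boundary: |R(x)|=1, x<0.
x=-1.46: |R|=0.0179
R=−1: 1+2/3x = −1+1/3x ⇒ -1/3x=2 ⇒ x=2/(-1/3)=-6.0000
Confirm numerically:
  x=-5.138: |R|=0.89408 <1
  x=-4.081: |R|=0.72899 <1
  x=-4.016: |R|=0.71722 <1
  x=-3.307: |R|=0.57301 <1
  x=-6.365: |R|=1.03897 >1
  x=-6.330: |R|=1.03537 >1
  x=-6.133: |R|=1.01456 >1
So |R|<1 on (-6.0000, 0).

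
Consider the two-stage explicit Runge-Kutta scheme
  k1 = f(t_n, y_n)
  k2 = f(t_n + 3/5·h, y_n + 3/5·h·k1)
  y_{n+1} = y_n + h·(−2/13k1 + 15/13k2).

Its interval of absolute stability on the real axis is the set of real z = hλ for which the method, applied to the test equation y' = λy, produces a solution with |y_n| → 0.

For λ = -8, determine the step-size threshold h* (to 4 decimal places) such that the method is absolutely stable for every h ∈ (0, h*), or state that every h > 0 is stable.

Set f=λy, z=hλ:
  k1=λy_n ⇒ h·k1=z·y_n;  k2=λ(1+3/5z)y_n ⇒ h·k2=z(1+3/5z)y_n
  y_{n+1}/y_n = 1 − 2/13z + 15/13z(1+3/5z) = 1 + z + 9/13z²
  Hence R(z) = 1 + z + 9/13z².

Solve |R(x)|<1 on ℝ⁻.
x=-1.49: |R|=1.0470
R=1: x+9/13x²=0 ⇒ x=−13/9=-1.4444; min R=1−1/(4·9/13)=0.6389>−1
Confirm numerically:
  x=-1.361: |R|=0.92138 <1
  x=-1.314: |R|=0.88134 <1
  x=-0.797: |R|=0.64276 <1
  x=-0.631: |R|=0.64465 <1
  x=-1.972: |R|=1.72024 >1
  x=-1.968: |R|=1.71332 >1
  x=-1.513: |R|=1.07181 >1
Interval (-1.4444, 0).

(-1.4444,0); λ=-8 ⇒ h* = (13/9)/8 = 0.1806.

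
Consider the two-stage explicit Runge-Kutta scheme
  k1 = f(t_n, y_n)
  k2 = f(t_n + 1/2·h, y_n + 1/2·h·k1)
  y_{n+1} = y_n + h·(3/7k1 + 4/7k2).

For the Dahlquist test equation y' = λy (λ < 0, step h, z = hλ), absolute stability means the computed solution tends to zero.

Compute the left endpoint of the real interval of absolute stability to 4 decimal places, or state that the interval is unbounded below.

left endpoint -3.5000.

On y'=λy, z=hλ:
  k1=λy_n ⇒ h·k1=z·y_n;  k2=λ(1+1/2z)y_n ⇒ h·k2=z(1+1/2z)y_n
  y_{n+1}/y_n = 1 + 3/7z + 4/7z(1+1/2z) = 1 + z + 2/7z²
  Hence R(z) = 1 + z + 2/7z².

Solve |R(x)|<1 on ℝ⁻.
x=-0.87: |R|=0.3463
R=1: x+2/7x²=0 ⇒ x=−7/2=-3.5000; min R=1−1/(4·2/7)=0.1250>−1
Confirm numerically:
  x=-3.058: |R|=0.61382 <1
  x=-2.806: |R|=0.44361 <1
  x=-1.486: |R|=0.14491 <1
  x=-3.899: |R|=1.44449 >1
  x=-3.777: |R|=1.29892 >1
Interval (-3.5000, 0).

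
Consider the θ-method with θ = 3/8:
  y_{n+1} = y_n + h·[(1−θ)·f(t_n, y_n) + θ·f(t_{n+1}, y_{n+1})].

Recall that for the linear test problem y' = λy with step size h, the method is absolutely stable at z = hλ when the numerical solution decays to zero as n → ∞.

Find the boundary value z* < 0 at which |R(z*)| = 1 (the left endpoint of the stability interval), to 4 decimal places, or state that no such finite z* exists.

With y'=λy (z=hλ):
  y_{n+1} = y_n + z·[5/8·y_n + 3/8·y_{n+1}] ⇒ (1 − 3/8z)y_{n+1} = (1 + 5/8z)y_n
  R(z) = (1 + 5/8z)/(1 − 3/8z).

Boundary: |R(x)|=1, x<0.
x=-1.37: |R|=0.0950
R=−1: 1+5/8x = −1+3/8x ⇒ -1/4x=2 ⇒ x=2/(-1/4)=-8.0000
Confirm numerically:
  x=-7.772: |R|=0.98544 <1
  x=-7.748: |R|=0.98387 <1
  x=-7.624: |R|=0.97564 <1
  x=-5.670: |R|=0.81367 <1
  x=-8.596: |R|=1.03528 >1
  x=-8.188: |R|=1.01155 >1
  x=-8.059: |R|=1.00367 >1
Interval (-8.0000, 0).

left endpoint -8.0000.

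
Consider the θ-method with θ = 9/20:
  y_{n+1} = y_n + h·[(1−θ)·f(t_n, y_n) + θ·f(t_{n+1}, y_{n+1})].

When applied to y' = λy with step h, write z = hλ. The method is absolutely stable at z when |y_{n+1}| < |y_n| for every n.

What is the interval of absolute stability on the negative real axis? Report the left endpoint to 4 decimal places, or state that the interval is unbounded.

Test eqn y'=λy, z=hλ:
  y_{n+1} = y_n + z·[11/20·y_n + 9/20·y_{n+1}] ⇒ (1 − 9/20z)y_{n+1} = (1 + 11/20z)y_n
  ⇒ R(z) = (1 + 11/20z)/(1 − 9/20z).

Need |R(x)|<1, x<0.
x=-0.45: |R|=0.6258
R=−1: 1+11/20x = −1+9/20x ⇒ -1/10x=2 ⇒ x=2/(-1/10)=-20.0000
Confirm numerically:
  x=-18.107: |R|=0.97931 <1
  x=-17.161: |R|=0.96745 <1
  x=-8.826: |R|=0.77525 <1
  x=-20.529: |R|=1.00517 >1
  x=-20.198: |R|=1.00196 >1
  x=-20.047: |R|=1.00047 >1
Stable set (-20.0000, 0).

(-20.0000, 0).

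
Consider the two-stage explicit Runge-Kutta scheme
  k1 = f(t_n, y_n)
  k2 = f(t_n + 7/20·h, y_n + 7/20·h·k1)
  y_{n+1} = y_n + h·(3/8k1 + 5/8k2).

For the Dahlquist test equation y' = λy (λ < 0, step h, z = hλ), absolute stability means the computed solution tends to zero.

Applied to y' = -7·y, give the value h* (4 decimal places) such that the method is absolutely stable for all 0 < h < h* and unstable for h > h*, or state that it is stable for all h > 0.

Set f=λy, z=hλ:
  k1=λy_n ⇒ h·k1=z·y_n;  k2=λ(1+7/20z)y_n ⇒ h·k2=z(1+7/20z)y_n
  y_{n+1}/y_n = 1 + 3/8z + 5/8z(1+7/20z) = 1 + z + 7/32z²
  R(z) = 1 + z + 7/32z².

Boundary: |R(x)|=1, x<0.
x=-1.72: |R|=0.0729
R=1: x+7/32x²=0 ⇒ x=−32/7=-4.5714; min R=1−1/(4·7/32)=-0.1429>−1
Confirm numerically:
  x=-3.194: |R|=0.03761 <1
  x=-2.954: |R|=0.04516 <1
  x=-2.773: |R|=0.09092 <1
  x=-2.300: |R|=0.14281 <1
  x=-5.167: |R|=1.67316 >1
  x=-4.990: |R|=1.45690 >1
  x=-4.894: |R|=1.34533 >1
Stable set (-4.5714, 0).

(-4.5714,0); λ=-7 ⇒ h* = (32/7)/7 = 0.6531.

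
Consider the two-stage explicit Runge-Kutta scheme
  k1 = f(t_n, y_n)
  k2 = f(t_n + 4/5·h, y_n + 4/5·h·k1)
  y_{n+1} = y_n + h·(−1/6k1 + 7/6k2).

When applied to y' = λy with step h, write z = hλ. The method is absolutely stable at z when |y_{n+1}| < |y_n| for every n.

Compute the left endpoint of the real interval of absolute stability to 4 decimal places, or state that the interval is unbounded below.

z* = -1.0714.

With y'=λy (z=hλ):
  k1=λy_n ⇒ h·k1=z·y_n;  k2=λ(1+4/5z)y_n ⇒ h·k2=z(1+4/5z)y_n
  y_{n+1}/y_n = 1 − 1/6z + 7/6z(1+4/5z) = 1 + z + 14/15z²
  so R(z) = 1 + z + 14/15z².

Need |R(x)|<1, x<0.
x=-0.66: |R|=0.7466
R=1: x+14/15x²=0 ⇒ x=−15/14=-1.0714; min R=1−1/(4·14/15)=0.7321>−1
Confirm numerically:
  x=-0.716: |R|=0.76248 <1
  x=-0.656: |R|=0.74565 <1
  x=-0.594: |R|=0.73531 <1
  x=-1.666: |R|=1.92452 >1
  x=-1.524: |R|=1.64374 >1
  x=-1.142: |R|=1.07522 >1
Interval (-1.0714, 0).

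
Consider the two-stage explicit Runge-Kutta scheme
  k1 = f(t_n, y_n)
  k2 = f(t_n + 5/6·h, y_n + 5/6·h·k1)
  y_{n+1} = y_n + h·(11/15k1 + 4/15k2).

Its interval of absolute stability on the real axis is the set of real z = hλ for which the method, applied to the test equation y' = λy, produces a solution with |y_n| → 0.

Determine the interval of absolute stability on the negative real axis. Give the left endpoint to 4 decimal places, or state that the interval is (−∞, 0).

(-4.5000, 0).

With y'=λy (z=hλ):
  k1=λy_n ⇒ h·k1=z·y_n;  k2=λ(1+5/6z)y_n ⇒ h·k2=z(1+5/6z)y_n
  y_{n+1}/y_n = 1 + 11/15z + 4/15z(1+5/6z) = 1 + z + 2/9z²
  R(z) = 1 + z + 2/9z².

Find x<0 with |R(x)|<1.
x=-0.33: |R|=0.6942
R=1: x+2/9x²=0 ⇒ x=−9/2=-4.5000; min R=1−1/(4·2/9)=-0.1250>−1
Confirm numerically:
  x=-4.196: |R|=0.71654 <1
  x=-3.642: |R|=0.30559 <1
  x=-3.469: |R|=0.20521 <1
  x=-5.095: |R|=1.67367 >1
  x=-4.686: |R|=1.19369 >1
  x=-4.666: |R|=1.17212 >1
Interval (-4.5000, 0).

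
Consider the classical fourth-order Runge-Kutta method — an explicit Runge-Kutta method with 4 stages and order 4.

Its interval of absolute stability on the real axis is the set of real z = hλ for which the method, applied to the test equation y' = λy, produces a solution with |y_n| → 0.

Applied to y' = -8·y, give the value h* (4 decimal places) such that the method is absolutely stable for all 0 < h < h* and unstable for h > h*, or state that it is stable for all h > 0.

(-2.7853,0); λ=-8 ⇒ h* = 0.3482.

With y'=λy (z=hλ):
  order 4, 4-stage ⇒ R(z)=1+z+z^2/2+z^3/6+z^4/24
  (e.g. R(-1.67)=0.27229, |R|=0.27229)

Boundary: |R(x)|=1, x<0.
x=-1.67: |R|=0.2723
|R(-1.02)|=0.3684 |R(-0.65)|=0.5229 |R(-0.53)|=0.5889
Bisect:
  x_lo=-3.3835 |R|=2.3455  x_hi=-0.2220 |R|=0.8009
  mid=-1.80273 |R|=0.28582 →hi
  mid=-2.59310 |R|=0.74685 →hi
  mid=-2.98829 |R|=1.35175 →lo
  mid=-2.79070 |R|=1.00818 →lo
  mid=-2.69190 |R|=0.86808 →hi
  mid=-2.74130 |R|=0.93567 →hi
  mid=-2.76600 |R|=0.97130 →hi
  mid=-2.77835 |R|=0.98958 →hi
  mid=-2.78452 |R|=0.99884 →hi
  mid=-2.78761 |R|=1.00350 →lo
  ...
  [-2.78529,-2.78510] ⇒ x*=-2.7853
Stable set (-2.7853, 0).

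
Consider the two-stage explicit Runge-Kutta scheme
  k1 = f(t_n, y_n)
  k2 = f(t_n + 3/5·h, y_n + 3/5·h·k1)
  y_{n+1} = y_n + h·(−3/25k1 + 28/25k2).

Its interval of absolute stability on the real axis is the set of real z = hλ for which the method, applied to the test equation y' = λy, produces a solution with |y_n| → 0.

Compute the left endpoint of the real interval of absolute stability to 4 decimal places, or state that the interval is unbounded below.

left endpoint -1.4881.

Set f=λy, z=hλ:
  k1=λy_n ⇒ h·k1=z·y_n;  k2=λ(1+3/5z)y_n ⇒ h·k2=z(1+3/5z)y_n
  y_{n+1}/y_n = 1 − 3/25z + 28/25z(1+3/5z) = 1 + z + 84/125z²
  R(z) = 1 + z + 84/125z².

Find x<0 with |R(x)|<1.
x=-1.72: |R|=1.2680
R=1: x+84/125x²=0 ⇒ x=−125/84=-1.4881; min R=1−1/(4·84/125)=0.6280>−1
Confirm numerically:
  x=-1.452: |R|=0.96478 <1
  x=-1.351: |R|=0.87554 <1
  x=-1.077: |R|=0.70247 <1
  x=-0.783: |R|=0.62900 <1
  x=-2.083: |R|=1.83273 >1
  x=-1.552: |R|=1.06665 >1
So |R|<1 on (-1.4881, 0).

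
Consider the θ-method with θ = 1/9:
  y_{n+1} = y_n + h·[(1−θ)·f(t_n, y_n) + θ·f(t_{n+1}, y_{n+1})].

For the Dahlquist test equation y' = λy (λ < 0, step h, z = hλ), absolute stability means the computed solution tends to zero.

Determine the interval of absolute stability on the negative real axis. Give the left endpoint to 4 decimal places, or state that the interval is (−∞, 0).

z∈(-2.5714,0).

Set f=λy, z=hλ:
  y_{n+1} = y_n + z·[8/9·y_n + 1/9·y_{n+1}] ⇒ (1 − 1/9z)y_{n+1} = (1 + 8/9z)y_n
  ⇒ R(z) = (1 + 8/9z)/(1 − 1/9z).

Boundary: |R(x)|=1, x<0.
x=-0.76: |R|=0.2992
R=−1: 1+8/9x = −1+1/9x ⇒ -7/9x=2 ⇒ x=2/(-7/9)=-2.5714
Confirm numerically:
  x=-2.270: |R|=0.81278 <1
  x=-2.242: |R|=0.79488 <1
  x=-1.510: |R|=0.29305 <1
  x=-1.371: |R|=0.18976 <1
  x=-2.872: |R|=1.17722 >1
  x=-2.726: |R|=1.09227 >1
Interval (-2.5714, 0).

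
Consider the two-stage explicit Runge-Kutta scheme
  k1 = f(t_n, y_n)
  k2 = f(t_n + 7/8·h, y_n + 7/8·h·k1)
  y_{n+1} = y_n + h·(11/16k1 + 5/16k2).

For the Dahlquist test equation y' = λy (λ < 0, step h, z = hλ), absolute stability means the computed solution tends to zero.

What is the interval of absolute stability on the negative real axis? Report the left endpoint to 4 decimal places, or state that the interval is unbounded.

On y'=λy, z=hλ:
  k1=λy_n ⇒ h·k1=z·y_n;  k2=λ(1+7/8z)y_n ⇒ h·k2=z(1+7/8z)y_n
  y_{n+1}/y_n = 1 + 11/16z + 5/16z(1+7/8z) = 1 + z + 35/128z²
  ⇒ R(z) = 1 + z + 35/128z².

Find x<0 with |R(x)|<1.
x=-0.77: |R|=0.3921
R=1: x+35/128x²=0 ⇒ x=−128/35=-3.6571; min R=1−1/(4·35/128)=0.0857>−1
Confirm numerically:
  x=-2.839: |R|=0.36488 <1
  x=-2.744: |R|=0.31486 <1
  x=-2.706: |R|=0.29623 <1
  x=-1.876: |R|=0.08633 <1
  x=-4.200: |R|=1.62344 >1
  x=-3.998: |R|=1.37263 >1
  x=-3.701: |R|=1.04438 >1
So |R|<1 on (-3.6571, 0).

z∈(-3.6571,0).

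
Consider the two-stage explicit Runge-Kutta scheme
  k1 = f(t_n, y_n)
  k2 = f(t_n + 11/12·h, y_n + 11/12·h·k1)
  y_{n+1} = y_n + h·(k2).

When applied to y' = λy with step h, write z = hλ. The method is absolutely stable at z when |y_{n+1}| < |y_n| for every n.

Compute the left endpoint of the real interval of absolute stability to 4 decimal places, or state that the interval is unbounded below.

left endpoint -1.0909.

With y'=λy (z=hλ):
  k1=λy_n ⇒ h·k1=z·y_n;  k2=λ(1+11/12z)y_n ⇒ h·k2=z(1+11/12z)y_n
  y_{n+1}/y_n = 1 + z(1+11/12z) = 1 + z + 11/12z²
  ⇒ R(z) = 1 + z + 11/12z².

Need |R(x)|<1, x<0.
x=-0.46: |R|=0.7340
R=1: x+11/12x²=0 ⇒ x=−12/11=-1.0909; min R=1−1/(4·11/12)=0.7273>−1
Confirm numerically:
  x=-0.756: |R|=0.76791 <1
  x=-0.601: |R|=0.73010 <1
  x=-0.446: |R|=0.73634 <1
  x=-1.660: |R|=1.86597 >1
  x=-1.413: |R|=1.41719 >1
So |R|<1 on (-1.0909, 0).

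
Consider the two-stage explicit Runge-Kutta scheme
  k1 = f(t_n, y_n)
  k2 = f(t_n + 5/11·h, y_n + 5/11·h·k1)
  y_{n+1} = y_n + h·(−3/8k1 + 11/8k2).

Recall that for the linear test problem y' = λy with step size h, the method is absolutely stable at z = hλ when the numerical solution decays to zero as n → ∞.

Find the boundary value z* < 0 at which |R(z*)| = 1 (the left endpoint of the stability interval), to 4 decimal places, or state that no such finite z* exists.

left endpoint -1.6000.

With y'=λy (z=hλ):
  k1=λy_n ⇒ h·k1=z·y_n;  k2=λ(1+5/11z)y_n ⇒ h·k2=z(1+5/11z)y_n
  y_{n+1}/y_n = 1 − 3/8z + 11/8z(1+5/11z) = 1 + z + 5/8z²
  ⇒ R(z) = 1 + z + 5/8z².

Boundary: |R(x)|=1, x<0.
x=-1.38: |R|=0.8102
R=1: x+5/8x²=0 ⇒ x=−8/5=-1.6000; min R=1−1/(4·5/8)=0.6000>−1
Confirm numerically:
  x=-1.359: |R|=0.79530 <1
  x=-1.297: |R|=0.75438 <1
  x=-1.029: |R|=0.63278 <1
  x=-0.848: |R|=0.60144 <1
  x=-2.039: |R|=1.55945 >1
  x=-1.653: |R|=1.05476 >1
Stable set (-1.6000, 0).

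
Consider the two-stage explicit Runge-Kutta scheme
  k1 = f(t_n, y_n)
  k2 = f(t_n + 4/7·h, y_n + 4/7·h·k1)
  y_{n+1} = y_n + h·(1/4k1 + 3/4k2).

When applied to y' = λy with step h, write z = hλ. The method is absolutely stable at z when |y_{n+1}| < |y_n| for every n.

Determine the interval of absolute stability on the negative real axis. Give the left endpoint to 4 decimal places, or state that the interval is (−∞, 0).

z∈(-2.3333,0).

Set f=λy, z=hλ:
  k1=λy_n ⇒ h·k1=z·y_n;  k2=λ(1+4/7z)y_n ⇒ h·k2=z(1+4/7z)y_n
  y_{n+1}/y_n = 1 + 1/4z + 3/4z(1+4/7z) = 1 + z + 3/7z²
  so R(z) = 1 + z + 3/7z².

Need |R(x)|<1, x<0.
x=-1.79: |R|=0.5832
R=1: x+3/7x²=0 ⇒ x=−7/3=-2.3333; min R=1−1/(4·3/7)=0.4167>−1
Confirm numerically:
  x=-1.911: |R|=0.65411 <1
  x=-1.701: |R|=0.53903 <1
  x=-1.358: |R|=0.43236 <1
  x=-2.806: |R|=1.56842 >1
  x=-2.744: |R|=1.48294 >1
So |R|<1 on (-2.3333, 0).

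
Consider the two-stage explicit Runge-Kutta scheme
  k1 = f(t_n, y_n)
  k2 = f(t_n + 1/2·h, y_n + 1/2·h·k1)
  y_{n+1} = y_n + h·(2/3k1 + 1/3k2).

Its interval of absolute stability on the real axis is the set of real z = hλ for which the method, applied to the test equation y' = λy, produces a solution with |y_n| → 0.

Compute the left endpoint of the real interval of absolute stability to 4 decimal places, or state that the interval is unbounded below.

z* = -6.0000.

Test eqn y'=λy, z=hλ:
  k1=λy_n ⇒ h·k1=z·y_n;  k2=λ(1+1/2z)y_n ⇒ h·k2=z(1+1/2z)y_n
  y_{n+1}/y_n = 1 + 2/3z + 1/3z(1+1/2z) = 1 + z + 1/6z²
  so R(z) = 1 + z + 1/6z².

Find x<0 with |R(x)|<1.
x=-1.51: |R|=0.1300
R=1: x+1/6x²=0 ⇒ x=−6=-6.0000; min R=1−1/(4·1/6)=-0.5000>−1
Confirm numerically:
  x=-5.239: |R|=0.33552 <1
  x=-4.920: |R|=0.11440 <1
  x=-3.383: |R|=0.47555 <1
  x=-2.788: |R|=0.49251 <1
  x=-6.472: |R|=1.50913 >1
  x=-6.402: |R|=1.42893 >1
Stable set (-6.0000, 0).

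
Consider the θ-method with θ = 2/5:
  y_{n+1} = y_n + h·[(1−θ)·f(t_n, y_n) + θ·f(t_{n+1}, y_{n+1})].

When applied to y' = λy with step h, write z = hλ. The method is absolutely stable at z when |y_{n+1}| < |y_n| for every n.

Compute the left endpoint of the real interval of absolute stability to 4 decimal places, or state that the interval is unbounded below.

Test eqn y'=λy, z=hλ:
  y_{n+1} = y_n + z·[3/5·y_n + 2/5·y_{n+1}] ⇒ (1 − 2/5z)y_{n+1} = (1 + 3/5z)y_n
  Hence R(z) = (1 + 3/5z)/(1 − 2/5z).

Boundary: |R(x)|=1, x<0.
x=-0.75: |R|=0.4231
R=−1: 1+3/5x = −1+2/5x ⇒ -1/5x=2 ⇒ x=2/(-1/5)=-10.0000
Confirm numerically:
  x=-7.589: |R|=0.88051 <1
  x=-7.217: |R|=0.85680 <1
  x=-6.840: |R|=0.83084 <1
  x=-10.503: |R|=1.01934 >1
  x=-10.156: |R|=1.00616 >1
Stable set (-10.0000, 0).

z* = -10.0000.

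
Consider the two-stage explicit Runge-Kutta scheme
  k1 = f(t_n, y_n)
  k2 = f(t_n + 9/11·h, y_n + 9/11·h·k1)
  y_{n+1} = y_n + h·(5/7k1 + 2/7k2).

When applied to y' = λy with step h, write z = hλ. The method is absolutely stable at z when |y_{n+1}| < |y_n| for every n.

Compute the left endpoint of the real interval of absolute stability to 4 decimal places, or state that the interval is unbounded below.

left endpoint -4.2778.

On y'=λy, z=hλ:
  k1=λy_n ⇒ h·k1=z·y_n;  k2=λ(1+9/11z)y_n ⇒ h·k2=z(1+9/11z)y_n
  y_{n+1}/y_n = 1 + 5/7z + 2/7z(1+9/11z) = 1 + z + 18/77z²
  ⇒ R(z) = 1 + z + 18/77z².

Solve |R(x)|<1 on ℝ⁻.
x=-0.89: |R|=0.2952
R=1: x+18/77x²=0 ⇒ x=−77/18=-4.2778; min R=1−1/(4·18/77)=-0.0694>−1
Confirm numerically:
  x=-3.735: |R|=0.52609 <1
  x=-3.603: |R|=0.43166 <1
  x=-2.529: |R|=0.03387 <1
  x=-2.411: |R|=0.05214 <1
  x=-4.746: |R|=1.51947 >1
  x=-4.561: |R|=1.30197 >1
  x=-4.431: |R|=1.15871 >1
Stable set (-4.2778, 0).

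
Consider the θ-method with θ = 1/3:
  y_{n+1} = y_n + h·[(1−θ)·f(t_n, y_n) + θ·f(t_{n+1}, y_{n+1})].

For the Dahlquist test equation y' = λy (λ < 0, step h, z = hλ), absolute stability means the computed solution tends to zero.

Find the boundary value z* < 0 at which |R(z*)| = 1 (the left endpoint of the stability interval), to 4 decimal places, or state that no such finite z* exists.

z* = -6.0000.

Set f=λy, z=hλ:
  y_{n+1} = y_n + z·[2/3·y_n + 1/3·y_{n+1}] ⇒ (1 − 1/3z)y_{n+1} = (1 + 2/3z)y_n
  so R(z) = (1 + 2/3z)/(1 − 1/3z).

Boundary: |R(x)|=1, x<0.
x=-1.43: |R|=0.0316
R=−1: 1+2/3x = −1+1/3x ⇒ -1/3x=2 ⇒ x=2/(-1/3)=-6.0000
Confirm numerically:
  x=-4.427: |R|=0.78821 <1
  x=-3.980: |R|=0.71060 <1
  x=-2.874: |R|=0.46782 <1
  x=-2.622: |R|=0.39915 <1
  x=-6.465: |R|=1.04913 >1
  x=-6.103: |R|=1.01131 >1
So |R|<1 on (-6.0000, 0).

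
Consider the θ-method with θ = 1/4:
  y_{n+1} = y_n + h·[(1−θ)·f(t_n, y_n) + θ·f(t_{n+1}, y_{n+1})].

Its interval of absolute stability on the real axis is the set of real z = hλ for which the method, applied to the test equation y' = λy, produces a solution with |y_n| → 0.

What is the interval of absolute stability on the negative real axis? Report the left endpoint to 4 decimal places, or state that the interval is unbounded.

(-4.0000, 0).

Set f=λy, z=hλ:
  y_{n+1} = y_n + z·[3/4·y_n + 1/4·y_{n+1}] ⇒ (1 − 1/4z)y_{n+1} = (1 + 3/4z)y_n
  R(z) = (1 + 3/4z)/(1 − 1/4z).

Find x<0 with |R(x)|<1.
x=-1.22: |R|=0.0651
R=−1: 1+3/4x = −1+1/4x ⇒ -1/2x=2 ⇒ x=2/(-1/2)=-4.0000
Confirm numerically:
  x=-3.285: |R|=0.80371 <1
  x=-3.192: |R|=0.77531 <1
  x=-3.089: |R|=0.74298 <1
  x=-2.955: |R|=0.69950 <1
  x=-4.587: |R|=1.13672 >1
  x=-4.232: |R|=1.05637 >1
Interval (-4.0000, 0).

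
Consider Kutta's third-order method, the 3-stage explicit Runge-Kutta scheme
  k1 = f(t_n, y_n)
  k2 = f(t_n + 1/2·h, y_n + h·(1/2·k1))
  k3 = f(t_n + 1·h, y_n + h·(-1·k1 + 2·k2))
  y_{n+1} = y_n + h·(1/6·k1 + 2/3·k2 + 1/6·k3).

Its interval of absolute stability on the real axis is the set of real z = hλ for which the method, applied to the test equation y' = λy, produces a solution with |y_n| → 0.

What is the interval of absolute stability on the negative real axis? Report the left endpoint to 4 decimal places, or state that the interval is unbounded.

With y'=λy (z=hλ):
  order 3, 3-stage ⇒ R(z)=1+z+z^2/2+z^3/6
  (e.g. R(-0.97)=0.34834, |R|=0.34834)

Boundary: |R(x)|=1, x<0.
x=-0.97: |R|=0.3483
|R(-2.78)|=1.4966 |R(-1.28)|=0.1897 |R(-1.04)|=0.3133
Bisect:
  x_lo=-3.1773 |R|=2.4755  x_hi=-0.2796 |R|=0.7559
  mid=-1.72842 |R|=0.09529 →hi
  mid=-2.45284 |R|=0.90418 →hi
  mid=-2.81505 |R|=1.57078 →lo
  mid=-2.63394 |R|=1.21068 →lo
  mid=-2.54339 |R|=1.05111 →lo
  mid=-2.49812 |R|=0.97611 →hi
  mid=-2.52075 |R|=1.01322 →lo
  mid=-2.50944 |R|=0.99457 →hi
  mid=-2.51509 |R|=1.00387 →lo
  ...
  [-2.51280,-2.51262] ⇒ x*=-2.5127
Interval (-2.5127, 0).

(-2.5127, 0).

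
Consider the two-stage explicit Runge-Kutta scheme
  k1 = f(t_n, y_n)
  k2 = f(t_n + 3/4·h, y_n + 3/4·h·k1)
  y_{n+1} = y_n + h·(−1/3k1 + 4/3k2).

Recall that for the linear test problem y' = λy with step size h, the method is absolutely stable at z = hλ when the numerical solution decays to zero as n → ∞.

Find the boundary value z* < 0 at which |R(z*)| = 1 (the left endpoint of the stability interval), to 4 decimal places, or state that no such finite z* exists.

Set f=λy, z=hλ:
  k1=λy_n ⇒ h·k1=z·y_n;  k2=λ(1+3/4z)y_n ⇒ h·k2=z(1+3/4z)y_n
  y_{n+1}/y_n = 1 − 1/3z + 4/3z(1+3/4z) = 1 + z + z²
  Hence R(z) = 1 + z + z².

Find x<0 with |R(x)|<1.
x=-1.61: |R|=1.9821
R=1: x+1x²=0 ⇒ x=−1=-1.0000; min R=1−1/(4·1)=0.7500>−1
Confirm numerically:
  x=-0.851: |R|=0.87320 <1
  x=-0.761: |R|=0.81812 <1
  x=-0.666: |R|=0.77756 <1
  x=-0.407: |R|=0.75865 <1
  x=-1.458: |R|=1.66776 >1
  x=-1.446: |R|=1.64492 >1
  x=-1.417: |R|=1.59089 >1
Stable set (-1.0000, 0).

left endpoint -1.0000.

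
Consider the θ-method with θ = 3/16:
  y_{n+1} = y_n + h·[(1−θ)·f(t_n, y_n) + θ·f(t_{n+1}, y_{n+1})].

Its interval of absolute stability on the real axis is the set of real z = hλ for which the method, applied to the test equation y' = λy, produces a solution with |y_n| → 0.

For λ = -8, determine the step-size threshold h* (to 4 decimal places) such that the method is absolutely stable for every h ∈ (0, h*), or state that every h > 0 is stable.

With y'=λy (z=hλ):
  y_{n+1} = y_n + z·[13/16·y_n + 3/16·y_{n+1}] ⇒ (1 − 3/16z)y_{n+1} = (1 + 13/16z)y_n
  ⇒ R(z) = (1 + 13/16z)/(1 − 3/16z).

Need |R(x)|<1, x<0.
x=-0.41: |R|=0.6193
R=−1: 1+13/16x = −1+3/16x ⇒ -5/8x=2 ⇒ x=2/(-5/8)=-3.2000
Confirm numerically:
  x=-3.026: |R|=0.93062 <1
  x=-2.265: |R|=0.58982 <1
  x=-2.161: |R|=0.53787 <1
  x=-3.666: |R|=1.17261 >1
  x=-3.299: |R|=1.03823 >1
Stable set (-3.2000, 0).

(-3.2000,0); λ=-8 ⇒ h* = (16/5)/8 = 0.4000.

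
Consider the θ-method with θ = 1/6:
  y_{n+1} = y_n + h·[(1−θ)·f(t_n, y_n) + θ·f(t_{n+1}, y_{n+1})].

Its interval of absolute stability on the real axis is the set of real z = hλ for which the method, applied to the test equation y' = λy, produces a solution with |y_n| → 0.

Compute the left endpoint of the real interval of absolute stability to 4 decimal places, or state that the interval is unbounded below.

On y'=λy, z=hλ:
  y_{n+1} = y_n + z·[5/6·y_n + 1/6·y_{n+1}] ⇒ (1 − 1/6z)y_{n+1} = (1 + 5/6z)y_n
  ⇒ R(z) = (1 + 5/6z)/(1 − 1/6z).

Need |R(x)|<1, x<0.
x=-1.03: |R|=0.1209
R=−1: 1+5/6x = −1+1/6x ⇒ -2/3x=2 ⇒ x=2/(-2/3)=-3.0000
Confirm numerically:
  x=-2.744: |R|=0.88289 <1
  x=-2.651: |R|=0.83863 <1
  x=-2.331: |R|=0.67879 <1
  x=-1.591: |R|=0.25754 <1
  x=-3.499: |R|=1.21013 >1
  x=-3.115: |R|=1.05047 >1
  x=-3.063: |R|=1.02781 >1
Stable set (-3.0000, 0).

left endpoint -3.0000.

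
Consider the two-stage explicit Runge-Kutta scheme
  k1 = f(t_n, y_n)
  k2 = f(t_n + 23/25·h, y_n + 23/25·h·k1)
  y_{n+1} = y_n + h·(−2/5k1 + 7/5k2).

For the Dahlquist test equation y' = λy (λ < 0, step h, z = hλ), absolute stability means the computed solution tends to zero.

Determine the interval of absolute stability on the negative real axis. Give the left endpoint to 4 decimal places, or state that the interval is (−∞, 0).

(-0.7764, 0).

Set f=λy, z=hλ:
  k1=λy_n ⇒ h·k1=z·y_n;  k2=λ(1+23/25z)y_n ⇒ h·k2=z(1+23/25z)y_n
  y_{n+1}/y_n = 1 − 2/5z + 7/5z(1+23/25z) = 1 + z + 161/125z²
  so R(z) = 1 + z + 161/125z².

Solve |R(x)|<1 on ℝ⁻.
x=-1.54: |R|=2.5146
R=1: x+161/125x²=0 ⇒ x=−125/161=-0.7764; min R=1−1/(4·161/125)=0.8059>−1
Confirm numerically:
  x=-0.529: |R|=0.83144 <1
  x=-0.444: |R|=0.80991 <1
  x=-0.361: |R|=0.80685 <1
  x=-0.332: |R|=0.80997 <1
  x=-1.056: |R|=1.38030 >1
  x=-0.964: |R|=1.23293 >1
  x=-0.872: |R|=1.10737 >1
So |R|<1 on (-0.7764, 0).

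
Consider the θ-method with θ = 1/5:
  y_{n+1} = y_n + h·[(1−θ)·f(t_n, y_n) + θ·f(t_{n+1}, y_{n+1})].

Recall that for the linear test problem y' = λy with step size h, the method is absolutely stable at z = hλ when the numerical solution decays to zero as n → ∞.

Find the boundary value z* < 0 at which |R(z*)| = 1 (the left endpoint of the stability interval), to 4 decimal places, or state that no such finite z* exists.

z* = -3.3333.

With y'=λy (z=hλ):
  y_{n+1} = y_n + z·[4/5·y_n + 1/5·y_{n+1}] ⇒ (1 − 1/5z)y_{n+1} = (1 + 4/5z)y_n
  ⇒ R(z) = (1 + 4/5z)/(1 − 1/5z).

Boundary: |R(x)|=1, x<0.
x=-0.45: |R|=0.5872
R=−1: 1+4/5x = −1+1/5x ⇒ -3/5x=2 ⇒ x=2/(-3/5)=-3.3333
Confirm numerically:
  x=-3.103: |R|=0.91472 <1
  x=-2.408: |R|=0.62527 <1
  x=-2.104: |R|=0.48086 <1
  x=-1.937: |R|=0.39614 <1
  x=-3.746: |R|=1.14155 >1
  x=-3.495: |R|=1.05709 >1
Stable set (-3.3333, 0).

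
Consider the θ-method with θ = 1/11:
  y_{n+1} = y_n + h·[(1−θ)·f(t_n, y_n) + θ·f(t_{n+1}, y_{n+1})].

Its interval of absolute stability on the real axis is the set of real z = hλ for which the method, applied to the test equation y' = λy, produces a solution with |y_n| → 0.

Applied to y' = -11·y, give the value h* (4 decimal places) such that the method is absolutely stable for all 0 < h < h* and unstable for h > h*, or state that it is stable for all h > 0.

(-2.4444,0); λ=-11 ⇒ h* = (22/9)/11 = 0.2222.

Set f=λy, z=hλ:
  y_{n+1} = y_n + z·[10/11·y_n + 1/11·y_{n+1}] ⇒ (1 − 1/11z)y_{n+1} = (1 + 10/11z)y_n
  so R(z) = (1 + 10/11z)/(1 − 1/11z).

Need |R(x)|<1, x<0.
x=-0.37: |R|=0.6420
R=−1: 1+10/11x = −1+1/11x ⇒ -9/11x=2 ⇒ x=2/(-9/11)=-2.4444
Confirm numerically:
  x=-2.156: |R|=0.80268 <1
  x=-2.117: |R|=0.77533 <1
  x=-1.174: |R|=0.06079 <1
  x=-2.617: |R|=1.11405 >1
  x=-2.616: |R|=1.11340 >1
Interval (-2.4444, 0).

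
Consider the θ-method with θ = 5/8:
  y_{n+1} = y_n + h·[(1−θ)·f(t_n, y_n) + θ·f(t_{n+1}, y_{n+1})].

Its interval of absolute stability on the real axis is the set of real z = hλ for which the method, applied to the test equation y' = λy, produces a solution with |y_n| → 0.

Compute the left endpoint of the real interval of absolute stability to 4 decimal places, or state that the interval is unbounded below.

Set f=λy, z=hλ:
  y_{n+1} = y_n + z·[3/8·y_n + 5/8·y_{n+1}] ⇒ (1 − 5/8z)y_{n+1} = (1 + 3/8z)y_n
  Hence R(z) = (1 + 3/8z)/(1 − 5/8z).

Boundary: |R(x)|=1, x<0.
x=-0.6: |R|=0.5636
x=-2: |R|=0.1111
x=-10: |R|=0.3793
x=-100: |R|=0.5748
θ=5/8≥1/2 ⇒ |1+3/8x|<|1−5/8x| ∀x<0 ⇒ stable on all of ℝ⁻.

unbounded; (−∞, 0).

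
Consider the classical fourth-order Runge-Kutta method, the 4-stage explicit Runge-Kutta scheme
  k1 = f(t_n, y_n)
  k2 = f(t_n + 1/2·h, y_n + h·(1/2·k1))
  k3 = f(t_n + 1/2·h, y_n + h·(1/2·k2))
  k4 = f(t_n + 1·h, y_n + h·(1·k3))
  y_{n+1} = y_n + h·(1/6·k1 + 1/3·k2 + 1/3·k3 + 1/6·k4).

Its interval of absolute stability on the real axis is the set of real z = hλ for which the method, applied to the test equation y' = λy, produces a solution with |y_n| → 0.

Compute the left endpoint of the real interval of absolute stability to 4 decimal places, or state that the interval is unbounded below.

z* = -2.7853.

With y'=λy (z=hλ):
  order 4, 4-stage ⇒ R(z)=1+z+z^2/2+z^3/6+z^4/24
  (e.g. R(-0.42)=0.65715, |R|=0.65715)

Boundary: |R(x)|=1, x<0.
x=-0.42: |R|=0.6571
|R(-2.96)|=1.2970 |R(-1.96)|=0.3208 |R(-1.93)|=0.3124
Bisect:
  x_lo=-3.3023 |R|=2.1035  x_hi=-0.1188 |R|=0.8879
  mid=-1.71059 |R|=0.27499 →hi
  mid=-2.50647 |R|=0.65480 →hi
  mid=-2.90440 |R|=1.19494 →lo
  mid=-2.70544 |R|=0.88613 →hi
  mid=-2.80492 |R|=1.03000 →lo
  mid=-2.75518 |R|=0.95554 →hi
  mid=-2.78005 |R|=0.99212 →hi
  mid=-2.79248 |R|=1.01090 →lo
  mid=-2.78627 |R|=1.00147 →lo
  mid=-2.78316 |R|=0.99678 →hi
  ...
  [-2.78529,-2.78510] ⇒ x*=-2.7853
Interval (-2.7853, 0).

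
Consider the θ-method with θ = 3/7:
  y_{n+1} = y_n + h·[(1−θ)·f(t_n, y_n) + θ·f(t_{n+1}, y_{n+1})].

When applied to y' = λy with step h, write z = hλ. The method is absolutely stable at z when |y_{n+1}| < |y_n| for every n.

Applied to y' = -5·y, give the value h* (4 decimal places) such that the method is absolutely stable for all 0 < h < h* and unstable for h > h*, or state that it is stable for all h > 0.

With y'=λy (z=hλ):
  y_{n+1} = y_n + z·[4/7·y_n + 3/7·y_{n+1}] ⇒ (1 − 3/7z)y_{n+1} = (1 + 4/7z)y_n
  ⇒ R(z) = (1 + 4/7z)/(1 − 3/7z).

Solve |R(x)|<1 on ℝ⁻.
x=-1.55: |R|=0.0687
R=−1: 1+4/7x = −1+3/7x ⇒ -1/7x=2 ⇒ x=2/(-1/7)=-14.0000
Confirm numerically:
  x=-11.520: |R|=0.94033 <1
  x=-11.498: |R|=0.93970 <1
  x=-9.448: |R|=0.87121 <1
  x=-6.887: |R|=0.74285 <1
  x=-14.572: |R|=1.01128 >1
  x=-14.271: |R|=1.00544 >1
  x=-14.239: |R|=1.00481 >1
Interval (-14.0000, 0).

(-14.0000,0); λ=-5 ⇒ h* = (14)/5 = 2.8000.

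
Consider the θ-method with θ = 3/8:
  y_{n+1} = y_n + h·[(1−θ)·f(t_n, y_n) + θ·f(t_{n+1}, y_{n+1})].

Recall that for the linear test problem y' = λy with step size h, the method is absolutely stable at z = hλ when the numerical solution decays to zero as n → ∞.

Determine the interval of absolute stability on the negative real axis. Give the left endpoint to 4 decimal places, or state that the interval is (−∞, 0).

With y'=λy (z=hλ):
  y_{n+1} = y_n + z·[5/8·y_n + 3/8·y_{n+1}] ⇒ (1 − 3/8z)y_{n+1} = (1 + 5/8z)y_n
  Hence R(z) = (1 + 5/8z)/(1 − 3/8z).

Find x<0 with |R(x)|<1.
x=-1.16: |R|=0.1916
R=−1: 1+5/8x = −1+3/8x ⇒ -1/4x=2 ⇒ x=2/(-1/4)=-8.0000
Confirm numerically:
  x=-6.022: |R|=0.84823 <1
  x=-4.995: |R|=0.73853 <1
  x=-4.661: |R|=0.69622 <1
  x=-4.005: |R|=0.60080 <1
  x=-8.240: |R|=1.01467 >1
  x=-8.232: |R|=1.01419 >1
So |R|<1 on (-8.0000, 0).

z∈(-8.0000,0).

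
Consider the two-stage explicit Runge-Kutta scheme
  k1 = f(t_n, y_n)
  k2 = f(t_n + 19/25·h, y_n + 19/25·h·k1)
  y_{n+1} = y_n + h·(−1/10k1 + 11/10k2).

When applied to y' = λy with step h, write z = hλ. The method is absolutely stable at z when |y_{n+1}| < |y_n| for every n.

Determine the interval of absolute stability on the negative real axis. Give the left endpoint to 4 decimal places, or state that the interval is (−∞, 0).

With y'=λy (z=hλ):
  k1=λy_n ⇒ h·k1=z·y_n;  k2=λ(1+19/25z)y_n ⇒ h·k2=z(1+19/25z)y_n
  y_{n+1}/y_n = 1 − 1/10z + 11/10z(1+19/25z) = 1 + z + 209/250z²
  Hence R(z) = 1 + z + 209/250z².

Boundary: |R(x)|=1, x<0.
x=-1.71: |R|=1.7345
R=1: x+209/250x²=0 ⇒ x=−250/209=-1.1962; min R=1−1/(4·209/250)=0.7010>−1
Confirm numerically:
  x=-1.139: |R|=0.94556 <1
  x=-0.856: |R|=0.75657 <1
  x=-0.756: |R|=0.72180 <1
  x=-0.571: |R|=0.70157 <1
  x=-1.601: |R|=1.54184 >1
  x=-1.393: |R|=1.22922 >1
  x=-1.307: |R|=1.12110 >1
So |R|<1 on (-1.1962, 0).

(-1.1962, 0).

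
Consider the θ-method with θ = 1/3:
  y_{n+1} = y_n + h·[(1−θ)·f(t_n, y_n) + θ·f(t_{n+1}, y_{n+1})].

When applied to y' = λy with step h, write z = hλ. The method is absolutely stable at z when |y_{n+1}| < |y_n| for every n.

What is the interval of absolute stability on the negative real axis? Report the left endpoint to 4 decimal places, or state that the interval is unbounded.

z∈(-6.0000,0).

With y'=λy (z=hλ):
  y_{n+1} = y_n + z·[2/3·y_n + 1/3·y_{n+1}] ⇒ (1 − 1/3z)y_{n+1} = (1 + 2/3z)y_n
  ⇒ R(z) = (1 + 2/3z)/(1 − 1/3z).

Boundary: |R(x)|=1, x<0.
x=-1.05: |R|=0.2222
R=−1: 1+2/3x = −1+1/3x ⇒ -1/3x=2 ⇒ x=2/(-1/3)=-6.0000
Confirm numerically:
  x=-5.191: |R|=0.90123 <1
  x=-4.876: |R|=0.85729 <1
  x=-3.776: |R|=0.67178 <1
  x=-6.144: |R|=1.01575 >1
  x=-6.076: |R|=1.00837 >1
Interval (-6.0000, 0).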